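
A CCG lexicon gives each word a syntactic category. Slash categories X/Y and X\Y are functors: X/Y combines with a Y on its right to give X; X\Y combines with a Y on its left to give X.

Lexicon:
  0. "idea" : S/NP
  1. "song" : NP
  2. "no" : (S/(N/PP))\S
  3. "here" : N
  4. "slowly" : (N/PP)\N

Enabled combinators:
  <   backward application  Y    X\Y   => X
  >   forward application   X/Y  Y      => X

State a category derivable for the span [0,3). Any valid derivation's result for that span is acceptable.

S/(N/PP)

[0,5] S   >
  [0,3] S/(N/PP)   <
    [0,2] S   >
      [0,1] "idea" : S/NP
      [1,2] "song" : NP
    [2,3] "no" : (S/(N/PP))\S
  [3,5] N/PP   <
    [3,4] "here" : N
    [4,5] "slowly" : (N/PP)\N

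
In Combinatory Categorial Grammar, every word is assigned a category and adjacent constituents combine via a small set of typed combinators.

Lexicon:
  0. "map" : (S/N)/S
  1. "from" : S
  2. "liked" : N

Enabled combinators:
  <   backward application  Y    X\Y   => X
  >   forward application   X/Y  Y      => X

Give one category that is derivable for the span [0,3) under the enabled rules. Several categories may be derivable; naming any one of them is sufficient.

[0,3] S   >
  [0,2] S/N   >
    [0,1] "map" : (S/N)/S
    [1,2] "from" : S
  [2,3] "liked" : N

S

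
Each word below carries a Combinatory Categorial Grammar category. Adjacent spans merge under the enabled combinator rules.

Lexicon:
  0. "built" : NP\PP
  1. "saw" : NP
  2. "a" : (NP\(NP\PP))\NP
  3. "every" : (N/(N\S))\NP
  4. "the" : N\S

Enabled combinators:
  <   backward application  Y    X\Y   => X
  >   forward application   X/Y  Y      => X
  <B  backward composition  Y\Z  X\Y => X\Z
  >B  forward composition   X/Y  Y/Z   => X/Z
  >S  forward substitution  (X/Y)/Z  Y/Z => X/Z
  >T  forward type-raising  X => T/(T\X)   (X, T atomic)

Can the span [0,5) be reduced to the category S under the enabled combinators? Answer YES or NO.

NP\PP NP (NP\(NP\PP))\NP (N/(N\S))\NP N\S
CKY chart[0,5] = {N, N/(N\N), NP/(NP\N), PP/(PP\N), S/(S\N)}; S ∉ chart

NO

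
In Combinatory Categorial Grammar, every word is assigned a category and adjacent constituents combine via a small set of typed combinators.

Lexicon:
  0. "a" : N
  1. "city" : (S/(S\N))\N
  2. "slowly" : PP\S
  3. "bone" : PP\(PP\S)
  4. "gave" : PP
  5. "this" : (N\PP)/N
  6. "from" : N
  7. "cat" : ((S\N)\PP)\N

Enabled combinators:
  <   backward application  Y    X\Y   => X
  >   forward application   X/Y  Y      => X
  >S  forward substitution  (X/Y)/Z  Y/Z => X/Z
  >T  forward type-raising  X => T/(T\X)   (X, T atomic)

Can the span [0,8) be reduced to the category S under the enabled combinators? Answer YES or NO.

YES

[0,8] S   >
  [0,2] S/(S\N)   <
    [0,1] "a" : N
    [1,2] "city" : (S/(S\N))\N
  [2,8] S\N   <
    [2,4] PP   <
      [2,3] "slowly" : PP\S
      [3,4] "bone" : PP\(PP\S)
    [4,8] (S\N)\PP   <
      [4,7] N   <
        [4,5] "gave" : PP
        [5,7] N\PP   >
          [5,6] "this" : (N\PP)/N
          [6,7] "from" : N
      [7,8] "cat" : ((S\N)\PP)\N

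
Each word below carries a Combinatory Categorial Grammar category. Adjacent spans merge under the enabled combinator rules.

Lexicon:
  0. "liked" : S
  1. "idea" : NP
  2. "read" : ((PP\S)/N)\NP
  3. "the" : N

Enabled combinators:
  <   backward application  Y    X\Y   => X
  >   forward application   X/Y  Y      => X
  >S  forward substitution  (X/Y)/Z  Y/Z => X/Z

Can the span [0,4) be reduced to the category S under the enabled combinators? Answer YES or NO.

S NP ((PP\S)/N)\NP N
CKY chart[0,4] = {PP}; S ∉ chart

NO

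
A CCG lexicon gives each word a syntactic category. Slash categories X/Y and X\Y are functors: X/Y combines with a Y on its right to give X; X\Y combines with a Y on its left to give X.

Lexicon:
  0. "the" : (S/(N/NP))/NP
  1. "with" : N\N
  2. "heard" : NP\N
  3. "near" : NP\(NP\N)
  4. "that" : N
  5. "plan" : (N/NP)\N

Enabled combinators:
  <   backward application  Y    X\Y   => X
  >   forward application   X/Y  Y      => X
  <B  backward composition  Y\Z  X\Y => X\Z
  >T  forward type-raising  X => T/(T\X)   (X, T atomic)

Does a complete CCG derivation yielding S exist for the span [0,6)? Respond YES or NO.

[0,6] S   >
  [0,4] S/(N/NP)   >
    [0,1] "the" : (S/(N/NP))/NP
    [1,4] NP   <
      [1,3] NP\N   <B
        [1,2] "with" : N\N
        [2,3] "heard" : NP\N
      [3,4] "near" : NP\(NP\N)
  [4,6] N/NP   <
    [4,5] "that" : N
    [5,6] "plan" : (N/NP)\N

YES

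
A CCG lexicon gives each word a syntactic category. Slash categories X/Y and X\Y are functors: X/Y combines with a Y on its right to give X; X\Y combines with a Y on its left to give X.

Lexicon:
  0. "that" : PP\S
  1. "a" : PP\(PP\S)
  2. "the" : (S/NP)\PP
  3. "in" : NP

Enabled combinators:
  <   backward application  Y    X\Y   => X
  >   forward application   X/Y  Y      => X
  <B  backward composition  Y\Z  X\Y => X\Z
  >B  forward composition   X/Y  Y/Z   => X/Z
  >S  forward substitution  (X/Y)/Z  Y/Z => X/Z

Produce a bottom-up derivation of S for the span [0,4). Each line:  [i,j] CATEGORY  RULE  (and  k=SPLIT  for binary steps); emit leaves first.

[0,4] S   >
  [0,3] S/NP   <
    [0,2] PP   <
      [0,1] "that" : PP\S
      [1,2] "a" : PP\(PP\S)
    [2,3] "the" : (S/NP)\PP
  [3,4] "in" : NP

[0,1] PP\S  lex  "that"
[1,2] PP\(PP\S)  lex  "a"
[0,2] PP  <  k=1
[2,3] (S/NP)\PP  lex  "the"
[0,3] S/NP  <  k=2
[3,4] NP  lex  "in"
[0,4] S  >  k=3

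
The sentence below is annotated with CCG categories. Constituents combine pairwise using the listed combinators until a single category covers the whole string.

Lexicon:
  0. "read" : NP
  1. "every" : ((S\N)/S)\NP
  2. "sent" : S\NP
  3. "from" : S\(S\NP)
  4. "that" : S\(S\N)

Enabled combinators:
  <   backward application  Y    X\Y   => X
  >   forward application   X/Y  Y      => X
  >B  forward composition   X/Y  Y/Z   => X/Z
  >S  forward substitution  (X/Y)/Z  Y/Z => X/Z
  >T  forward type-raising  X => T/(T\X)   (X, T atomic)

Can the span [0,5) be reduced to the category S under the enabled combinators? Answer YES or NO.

YES

[0,5] S   <
  [0,4] S\N   >
    [0,2] (S\N)/S   <
      [0,1] "read" : NP
      [1,2] "every" : ((S\N)/S)\NP
    [2,4] S   <
      [2,3] "sent" : S\NP
      [3,4] "from" : S\(S\NP)
  [4,5] "that" : S\(S\N)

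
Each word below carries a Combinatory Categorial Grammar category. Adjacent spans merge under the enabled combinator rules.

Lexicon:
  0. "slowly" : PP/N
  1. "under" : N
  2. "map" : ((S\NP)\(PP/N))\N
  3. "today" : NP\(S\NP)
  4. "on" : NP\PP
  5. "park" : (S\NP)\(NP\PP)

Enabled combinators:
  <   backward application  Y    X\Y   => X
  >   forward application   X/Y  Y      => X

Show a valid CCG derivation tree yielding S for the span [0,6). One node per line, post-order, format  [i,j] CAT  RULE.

[0,6] S   <
  [0,4] NP   <
    [0,3] S\NP   <
      [0,1] "slowly" : PP/N
      [1,3] (S\NP)\(PP/N)   <
        [1,2] "under" : N
        [2,3] "map" : ((S\NP)\(PP/N))\N
    [3,4] "today" : NP\(S\NP)
  [4,6] S\NP   <
    [4,5] "on" : NP\PP
    [5,6] "park" : (S\NP)\(NP\PP)

[0,1] PP/N  lex  "slowly"
[1,2] N  lex  "under"
[2,3] ((S\NP)\(PP/N))\N  lex  "map"
[1,3] (S\NP)\(PP/N)  <  k=2
[0,3] S\NP  <  k=1
[3,4] NP\(S\NP)  lex  "today"
[0,4] NP  <  k=3
[4,5] NP\PP  lex  "on"
[5,6] (S\NP)\(NP\PP)  lex  "park"
[4,6] S\NP  <  k=5
[0,6] S  <  k=4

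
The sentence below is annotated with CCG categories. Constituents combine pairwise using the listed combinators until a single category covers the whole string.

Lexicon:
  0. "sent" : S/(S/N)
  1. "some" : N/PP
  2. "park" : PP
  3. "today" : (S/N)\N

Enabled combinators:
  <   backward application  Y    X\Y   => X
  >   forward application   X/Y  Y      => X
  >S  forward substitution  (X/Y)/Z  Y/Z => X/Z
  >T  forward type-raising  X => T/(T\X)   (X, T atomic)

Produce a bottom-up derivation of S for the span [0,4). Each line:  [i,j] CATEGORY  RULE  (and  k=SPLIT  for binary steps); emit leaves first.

[0,4] S   >
  [0,1] "sent" : S/(S/N)
  [1,4] S/N   <
    [1,3] N   >
      [1,2] "some" : N/PP
      [2,3] "park" : PP
    [3,4] "today" : (S/N)\N

[0,1] S/(S/N)  lex  "sent"
[1,2] N/PP  lex  "some"
[2,3] PP  lex  "park"
[1,3] N  >  k=2
[3,4] (S/N)\N  lex  "today"
[1,4] S/N  <  k=3
[0,4] S  >  k=1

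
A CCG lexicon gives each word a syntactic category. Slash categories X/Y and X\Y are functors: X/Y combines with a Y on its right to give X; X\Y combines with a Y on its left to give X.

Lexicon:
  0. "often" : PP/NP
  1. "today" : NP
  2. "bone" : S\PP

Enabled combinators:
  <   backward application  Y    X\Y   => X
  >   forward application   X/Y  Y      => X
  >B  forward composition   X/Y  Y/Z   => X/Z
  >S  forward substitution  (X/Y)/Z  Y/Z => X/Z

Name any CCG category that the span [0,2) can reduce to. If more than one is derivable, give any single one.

[0,3] S   <
  [0,2] PP   >
    [0,1] "often" : PP/NP
    [1,2] "today" : NP
  [2,3] "bone" : S\PP

PP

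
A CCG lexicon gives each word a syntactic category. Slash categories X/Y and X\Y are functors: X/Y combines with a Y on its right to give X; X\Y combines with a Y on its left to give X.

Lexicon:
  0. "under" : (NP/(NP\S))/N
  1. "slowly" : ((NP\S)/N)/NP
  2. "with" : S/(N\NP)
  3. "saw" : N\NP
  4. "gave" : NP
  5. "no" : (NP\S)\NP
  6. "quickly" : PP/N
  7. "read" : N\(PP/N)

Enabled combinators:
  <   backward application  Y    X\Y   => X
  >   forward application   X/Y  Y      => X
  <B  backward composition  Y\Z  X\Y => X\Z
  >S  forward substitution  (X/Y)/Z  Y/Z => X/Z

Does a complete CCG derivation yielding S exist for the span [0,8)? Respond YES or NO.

(NP/(NP\S))/N ((NP\S)/N)/NP S/(N\NP) N\NP NP (NP\S)\NP PP/N N\(PP/N)
CKY chart[0,8] = {NP}; S ∉ chart

NO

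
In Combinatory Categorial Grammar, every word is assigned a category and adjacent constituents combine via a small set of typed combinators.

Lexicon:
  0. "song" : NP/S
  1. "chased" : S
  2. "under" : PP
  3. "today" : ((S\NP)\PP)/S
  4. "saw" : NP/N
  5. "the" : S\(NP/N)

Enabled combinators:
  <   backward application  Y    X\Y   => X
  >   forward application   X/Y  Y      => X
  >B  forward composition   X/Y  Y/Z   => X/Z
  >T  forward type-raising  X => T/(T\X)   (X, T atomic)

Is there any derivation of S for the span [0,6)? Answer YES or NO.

[0,6] S   <
  [0,2] NP   >
    [0,1] "song" : NP/S
    [1,2] "chased" : S
  [2,6] S\NP   <
    [2,3] "under" : PP
    [3,6] (S\NP)\PP   >
      [3,4] "today" : ((S\NP)\PP)/S
      [4,6] S   <
        [4,5] "saw" : NP/N
        [5,6] "the" : S\(NP/N)

YES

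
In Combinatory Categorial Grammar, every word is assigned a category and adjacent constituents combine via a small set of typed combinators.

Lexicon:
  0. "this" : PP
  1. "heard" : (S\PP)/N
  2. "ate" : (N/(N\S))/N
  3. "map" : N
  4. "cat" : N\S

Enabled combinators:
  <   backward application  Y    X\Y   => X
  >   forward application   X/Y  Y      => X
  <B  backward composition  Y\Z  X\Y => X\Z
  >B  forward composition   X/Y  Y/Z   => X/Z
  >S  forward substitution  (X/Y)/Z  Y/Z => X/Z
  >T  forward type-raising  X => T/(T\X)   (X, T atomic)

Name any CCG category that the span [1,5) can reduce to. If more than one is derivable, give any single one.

[0,5] S   >
  [0,1] S/(S\PP)   >T
    [0,1] "this" : PP
  [1,5] S\PP   >
    [1,2] "heard" : (S\PP)/N
    [2,5] N   >
      [2,4] N/(N\S)   >
        [2,3] "ate" : (N/(N\S))/N
        [3,4] "map" : N
      [4,5] "cat" : N\S

S\PP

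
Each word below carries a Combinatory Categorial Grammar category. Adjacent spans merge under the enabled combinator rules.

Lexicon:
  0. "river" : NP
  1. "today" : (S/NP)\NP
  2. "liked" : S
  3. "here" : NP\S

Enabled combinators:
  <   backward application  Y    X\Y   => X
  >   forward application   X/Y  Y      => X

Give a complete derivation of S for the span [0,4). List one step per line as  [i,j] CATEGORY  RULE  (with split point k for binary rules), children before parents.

[0,1] NP  lex  "river"
[1,2] (S/NP)\NP  lex  "today"
[0,2] S/NP  <  k=1
[2,3] S  lex  "liked"
[3,4] NP\S  lex  "here"
[2,4] NP  <  k=3
[0,4] S  >  k=2

[0,4] S   >
  [0,2] S/NP   <
    [0,1] "river" : NP
    [1,2] "today" : (S/NP)\NP
  [2,4] NP   <
    [2,3] "liked" : S
    [3,4] "here" : NP\S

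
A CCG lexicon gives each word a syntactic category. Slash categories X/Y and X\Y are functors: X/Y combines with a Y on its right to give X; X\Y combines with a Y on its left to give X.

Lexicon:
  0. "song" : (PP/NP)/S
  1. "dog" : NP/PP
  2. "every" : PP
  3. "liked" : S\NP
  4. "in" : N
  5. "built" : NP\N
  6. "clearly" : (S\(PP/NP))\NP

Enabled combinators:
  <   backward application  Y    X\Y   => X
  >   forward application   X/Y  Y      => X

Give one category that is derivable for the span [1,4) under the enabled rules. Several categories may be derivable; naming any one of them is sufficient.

S

[0,7] S   <
  [0,4] PP/NP   >
    [0,1] "song" : (PP/NP)/S
    [1,4] S   <
      [1,3] NP   >
        [1,2] "dog" : NP/PP
        [2,3] "every" : PP
      [3,4] "liked" : S\NP
  [4,7] S\(PP/NP)   <
    [4,6] NP   <
      [4,5] "in" : N
      [5,6] "built" : NP\N
    [6,7] "clearly" : (S\(PP/NP))\NP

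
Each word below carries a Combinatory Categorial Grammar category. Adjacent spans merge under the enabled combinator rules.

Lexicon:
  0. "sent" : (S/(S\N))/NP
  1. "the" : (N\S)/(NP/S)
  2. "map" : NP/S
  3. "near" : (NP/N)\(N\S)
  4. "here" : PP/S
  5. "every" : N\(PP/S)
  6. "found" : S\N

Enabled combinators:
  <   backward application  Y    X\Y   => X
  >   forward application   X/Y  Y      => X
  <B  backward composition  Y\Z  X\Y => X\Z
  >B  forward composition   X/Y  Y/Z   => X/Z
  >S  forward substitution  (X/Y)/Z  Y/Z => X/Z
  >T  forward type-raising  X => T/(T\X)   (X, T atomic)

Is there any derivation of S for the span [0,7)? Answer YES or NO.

YES

[0,7] S   >
  [0,6] S/(S\N)   >
    [0,1] "sent" : (S/(S\N))/NP
    [1,6] NP   >
      [1,4] NP/N   <
        [1,3] N\S   >
          [1,2] "the" : (N\S)/(NP/S)
          [2,3] "map" : NP/S
        [3,4] "near" : (NP/N)\(N\S)
      [4,6] N   <
        [4,5] "here" : PP/S
        [5,6] "every" : N\(PP/S)
  [6,7] "found" : S\N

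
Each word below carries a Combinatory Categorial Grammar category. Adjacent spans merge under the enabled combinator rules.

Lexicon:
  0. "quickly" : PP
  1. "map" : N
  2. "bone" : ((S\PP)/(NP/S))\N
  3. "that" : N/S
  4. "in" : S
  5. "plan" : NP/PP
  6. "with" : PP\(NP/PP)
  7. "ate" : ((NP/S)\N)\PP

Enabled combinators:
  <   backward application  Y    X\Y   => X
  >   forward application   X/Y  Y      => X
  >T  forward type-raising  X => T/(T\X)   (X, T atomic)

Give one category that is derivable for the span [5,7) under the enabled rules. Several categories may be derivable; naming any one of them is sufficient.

PP

[0,8] S   >
  [0,1] S/(S\PP)   >T
    [0,1] "quickly" : PP
  [1,8] S\PP   >
    [1,3] (S\PP)/(NP/S)   <
      [1,2] "map" : N
      [2,3] "bone" : ((S\PP)/(NP/S))\N
    [3,8] NP/S   <
      [3,5] N   >
        [3,4] "that" : N/S
        [4,5] "in" : S
      [5,8] (NP/S)\N   <
        [5,7] PP   <
          [5,6] "plan" : NP/PP
          [6,7] "with" : PP\(NP/PP)
        [7,8] "ate" : ((NP/S)\N)\PP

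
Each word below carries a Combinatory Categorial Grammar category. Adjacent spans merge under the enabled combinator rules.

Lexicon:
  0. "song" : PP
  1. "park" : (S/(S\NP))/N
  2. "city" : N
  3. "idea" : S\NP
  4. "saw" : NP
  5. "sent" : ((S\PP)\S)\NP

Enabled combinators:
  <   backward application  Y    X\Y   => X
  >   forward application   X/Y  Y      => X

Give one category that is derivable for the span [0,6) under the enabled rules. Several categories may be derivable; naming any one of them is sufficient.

S

[0,6] S   <
  [0,1] "song" : PP
  [1,6] S\PP   <
    [1,4] S   >
      [1,3] S/(S\NP)   >
        [1,2] "park" : (S/(S\NP))/N
        [2,3] "city" : N
      [3,4] "idea" : S\NP
    [4,6] (S\PP)\S   <
      [4,5] "saw" : NP
      [5,6] "sent" : ((S\PP)\S)\NP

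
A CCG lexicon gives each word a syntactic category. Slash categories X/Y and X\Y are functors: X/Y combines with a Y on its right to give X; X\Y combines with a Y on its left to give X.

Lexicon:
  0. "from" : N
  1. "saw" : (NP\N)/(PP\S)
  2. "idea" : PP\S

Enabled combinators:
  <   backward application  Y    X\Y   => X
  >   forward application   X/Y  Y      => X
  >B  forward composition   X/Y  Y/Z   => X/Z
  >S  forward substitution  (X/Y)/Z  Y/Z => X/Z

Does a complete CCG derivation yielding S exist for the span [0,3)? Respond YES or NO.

N (NP\N)/(PP\S) PP\S
CKY chart[0,3] = {NP}; S ∉ chart

NO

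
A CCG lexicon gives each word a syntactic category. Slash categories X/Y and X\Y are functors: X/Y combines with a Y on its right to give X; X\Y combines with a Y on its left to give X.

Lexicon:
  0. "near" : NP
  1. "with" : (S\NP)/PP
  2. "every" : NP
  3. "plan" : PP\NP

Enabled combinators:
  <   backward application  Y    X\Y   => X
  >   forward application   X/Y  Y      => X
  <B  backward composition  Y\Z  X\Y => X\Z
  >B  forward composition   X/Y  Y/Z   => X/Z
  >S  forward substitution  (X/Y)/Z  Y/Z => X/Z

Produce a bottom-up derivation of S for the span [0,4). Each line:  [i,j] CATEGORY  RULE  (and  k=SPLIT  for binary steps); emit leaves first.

[0,4] S   <
  [0,1] "near" : NP
  [1,4] S\NP   >
    [1,2] "with" : (S\NP)/PP
    [2,4] PP   <
      [2,3] "every" : NP
      [3,4] "plan" : PP\NP

[0,1] NP  lex  "near"
[1,2] (S\NP)/PP  lex  "with"
[2,3] NP  lex  "every"
[3,4] PP\NP  lex  "plan"
[2,4] PP  <  k=3
[1,4] S\NP  >  k=2
[0,4] S  <  k=1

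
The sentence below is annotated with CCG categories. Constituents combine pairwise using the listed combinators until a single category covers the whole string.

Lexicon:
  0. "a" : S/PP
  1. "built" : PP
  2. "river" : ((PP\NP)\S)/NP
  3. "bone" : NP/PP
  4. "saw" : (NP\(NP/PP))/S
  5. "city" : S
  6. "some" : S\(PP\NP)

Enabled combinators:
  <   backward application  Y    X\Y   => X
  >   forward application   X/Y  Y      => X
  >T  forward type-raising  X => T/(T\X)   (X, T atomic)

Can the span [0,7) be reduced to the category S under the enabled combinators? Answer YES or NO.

[0,7] S   <
  [0,6] PP\NP   <
    [0,2] S   >
      [0,1] "a" : S/PP
      [1,2] "built" : PP
    [2,6] (PP\NP)\S   >
      [2,3] "river" : ((PP\NP)\S)/NP
      [3,6] NP   <
        [3,4] "bone" : NP/PP
        [4,6] NP\(NP/PP)   >
          [4,5] "saw" : (NP\(NP/PP))/S
          [5,6] "city" : S
  [6,7] "some" : S\(PP\NP)

YES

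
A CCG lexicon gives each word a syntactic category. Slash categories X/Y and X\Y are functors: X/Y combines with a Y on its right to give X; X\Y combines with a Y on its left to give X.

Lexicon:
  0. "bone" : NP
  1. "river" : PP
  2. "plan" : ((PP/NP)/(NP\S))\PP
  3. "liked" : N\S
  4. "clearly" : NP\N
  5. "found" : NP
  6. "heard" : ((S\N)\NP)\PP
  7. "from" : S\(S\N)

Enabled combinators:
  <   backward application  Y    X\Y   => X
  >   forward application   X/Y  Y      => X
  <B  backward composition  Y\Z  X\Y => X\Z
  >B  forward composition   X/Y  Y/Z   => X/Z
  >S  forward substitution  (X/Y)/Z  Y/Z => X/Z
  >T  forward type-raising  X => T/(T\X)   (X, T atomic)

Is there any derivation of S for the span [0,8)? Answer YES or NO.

[0,8] S   <
  [0,1] "bone" : NP
  [1,8] S\NP   <B
    [1,7] (S\N)\NP   <
      [1,6] PP   >
        [1,5] PP/NP   >
          [1,3] (PP/NP)/(NP\S)   <
            [1,2] "river" : PP
            [2,3] "plan" : ((PP/NP)/(NP\S))\PP
          [3,5] NP\S   <B
            [3,4] "liked" : N\S
            [4,5] "clearly" : NP\N
        [5,6] "found" : NP
      [6,7] "heard" : ((S\N)\NP)\PP
    [7,8] "from" : S\(S\N)

YES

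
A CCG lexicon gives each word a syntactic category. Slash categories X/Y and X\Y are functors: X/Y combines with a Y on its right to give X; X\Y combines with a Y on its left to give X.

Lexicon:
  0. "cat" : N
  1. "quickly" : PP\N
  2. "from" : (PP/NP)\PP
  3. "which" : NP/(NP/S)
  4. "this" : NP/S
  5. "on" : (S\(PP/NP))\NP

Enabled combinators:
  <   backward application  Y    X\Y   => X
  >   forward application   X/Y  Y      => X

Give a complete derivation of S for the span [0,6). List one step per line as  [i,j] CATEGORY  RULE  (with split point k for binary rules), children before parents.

[0,6] S   <
  [0,3] PP/NP   <
    [0,2] PP   <
      [0,1] "cat" : N
      [1,2] "quickly" : PP\N
    [2,3] "from" : (PP/NP)\PP
  [3,6] S\(PP/NP)   <
    [3,5] NP   >
      [3,4] "which" : NP/(NP/S)
      [4,5] "this" : NP/S
    [5,6] "on" : (S\(PP/NP))\NP

[0,1] N  lex  "cat"
[1,2] PP\N  lex  "quickly"
[0,2] PP  <  k=1
[2,3] (PP/NP)\PP  lex  "from"
[0,3] PP/NP  <  k=2
[3,4] NP/(NP/S)  lex  "which"
[4,5] NP/S  lex  "this"
[3,5] NP  >  k=4
[5,6] (S\(PP/NP))\NP  lex  "on"
[3,6] S\(PP/NP)  <  k=5
[0,6] S  <  k=3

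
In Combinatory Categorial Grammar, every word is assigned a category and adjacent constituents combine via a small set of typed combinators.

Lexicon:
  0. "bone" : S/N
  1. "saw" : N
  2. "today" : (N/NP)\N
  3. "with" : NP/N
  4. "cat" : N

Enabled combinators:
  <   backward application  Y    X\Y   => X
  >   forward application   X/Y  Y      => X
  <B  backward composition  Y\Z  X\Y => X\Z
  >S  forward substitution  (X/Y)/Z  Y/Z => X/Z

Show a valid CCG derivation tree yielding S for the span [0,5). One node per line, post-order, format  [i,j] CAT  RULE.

[0,1] S/N  lex  "bone"
[1,2] N  lex  "saw"
[2,3] (N/NP)\N  lex  "today"
[1,3] N/NP  <  k=2
[3,4] NP/N  lex  "with"
[4,5] N  lex  "cat"
[3,5] NP  >  k=4
[1,5] N  >  k=3
[0,5] S  >  k=1

[0,5] S   >
  [0,1] "bone" : S/N
  [1,5] N   >
    [1,3] N/NP   <
      [1,2] "saw" : N
      [2,3] "today" : (N/NP)\N
    [3,5] NP   >
      [3,4] "with" : NP/N
      [4,5] "cat" : N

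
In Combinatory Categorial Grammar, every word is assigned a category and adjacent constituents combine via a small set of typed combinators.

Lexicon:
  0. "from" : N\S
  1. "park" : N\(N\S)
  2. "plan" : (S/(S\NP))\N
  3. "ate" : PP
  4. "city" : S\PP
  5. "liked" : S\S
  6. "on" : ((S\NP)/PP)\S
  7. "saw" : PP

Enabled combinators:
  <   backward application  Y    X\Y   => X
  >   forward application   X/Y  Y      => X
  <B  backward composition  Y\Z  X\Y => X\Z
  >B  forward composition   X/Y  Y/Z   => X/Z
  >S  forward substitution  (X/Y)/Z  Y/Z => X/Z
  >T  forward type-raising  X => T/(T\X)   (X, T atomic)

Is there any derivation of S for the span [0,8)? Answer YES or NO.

[0,8] S   >
  [0,3] S/(S\NP)   <
    [0,2] N   <
      [0,1] "from" : N\S
      [1,2] "park" : N\(N\S)
    [2,3] "plan" : (S/(S\NP))\N
  [3,8] S\NP   >
    [3,7] (S\NP)/PP   <
      [3,6] S   >
        [3,4] S/(S\PP)   >T
          [3,4] "ate" : PP
        [4,6] S\PP   <B
          [4,5] "city" : S\PP
          [5,6] "liked" : S\S
      [6,7] "on" : ((S\NP)/PP)\S
    [7,8] "saw" : PP

YES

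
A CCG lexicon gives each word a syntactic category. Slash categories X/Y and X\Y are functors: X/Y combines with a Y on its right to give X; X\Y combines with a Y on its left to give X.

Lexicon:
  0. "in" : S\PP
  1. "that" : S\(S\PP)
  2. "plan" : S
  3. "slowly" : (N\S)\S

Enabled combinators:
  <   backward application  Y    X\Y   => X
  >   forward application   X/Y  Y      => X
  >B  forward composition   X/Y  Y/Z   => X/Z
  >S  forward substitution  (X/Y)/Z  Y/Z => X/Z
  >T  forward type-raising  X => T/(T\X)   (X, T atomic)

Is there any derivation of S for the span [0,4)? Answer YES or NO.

S\PP S\(S\PP) S (N\S)\S
CKY chart[0,4] = {N, N/(N\N), NP/(NP\N), PP/(PP\N), S/(S\N)}; S ∉ chart

NO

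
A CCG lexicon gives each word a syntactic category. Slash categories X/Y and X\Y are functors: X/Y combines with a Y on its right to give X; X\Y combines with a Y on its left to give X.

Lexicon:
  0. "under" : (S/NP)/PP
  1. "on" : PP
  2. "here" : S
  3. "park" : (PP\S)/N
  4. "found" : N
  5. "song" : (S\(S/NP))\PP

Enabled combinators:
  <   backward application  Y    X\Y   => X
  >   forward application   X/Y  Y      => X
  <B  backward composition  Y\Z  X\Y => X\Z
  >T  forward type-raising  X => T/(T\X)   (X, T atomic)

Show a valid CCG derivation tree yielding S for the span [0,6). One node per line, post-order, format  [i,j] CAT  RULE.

[0,1] (S/NP)/PP  lex  "under"
[1,2] PP  lex  "on"
[0,2] S/NP  >  k=1
[2,3] S  lex  "here"
[2,3] PP/(PP\S)  >T
[3,4] (PP\S)/N  lex  "park"
[4,5] N  lex  "found"
[3,5] PP\S  >  k=4
[2,5] PP  >  k=3
[5,6] (S\(S/NP))\PP  lex  "song"
[2,6] S\(S/NP)  <  k=5
[0,6] S  <  k=2

[0,6] S   <
  [0,2] S/NP   >
    [0,1] "under" : (S/NP)/PP
    [1,2] "on" : PP
  [2,6] S\(S/NP)   <
    [2,5] PP   >
      [2,3] PP/(PP\S)   >T
        [2,3] "here" : S
      [3,5] PP\S   >
        [3,4] "park" : (PP\S)/N
        [4,5] "found" : N
    [5,6] "song" : (S\(S/NP))\PP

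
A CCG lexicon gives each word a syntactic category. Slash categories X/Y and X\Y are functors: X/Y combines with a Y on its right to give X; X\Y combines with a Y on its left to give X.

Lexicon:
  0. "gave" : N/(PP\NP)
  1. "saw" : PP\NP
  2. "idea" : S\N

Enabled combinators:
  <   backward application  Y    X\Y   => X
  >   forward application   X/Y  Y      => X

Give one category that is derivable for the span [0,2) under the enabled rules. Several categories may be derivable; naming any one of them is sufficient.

N

[0,3] S   <
  [0,2] N   >
    [0,1] "gave" : N/(PP\NP)
    [1,2] "saw" : PP\NP
  [2,3] "idea" : S\N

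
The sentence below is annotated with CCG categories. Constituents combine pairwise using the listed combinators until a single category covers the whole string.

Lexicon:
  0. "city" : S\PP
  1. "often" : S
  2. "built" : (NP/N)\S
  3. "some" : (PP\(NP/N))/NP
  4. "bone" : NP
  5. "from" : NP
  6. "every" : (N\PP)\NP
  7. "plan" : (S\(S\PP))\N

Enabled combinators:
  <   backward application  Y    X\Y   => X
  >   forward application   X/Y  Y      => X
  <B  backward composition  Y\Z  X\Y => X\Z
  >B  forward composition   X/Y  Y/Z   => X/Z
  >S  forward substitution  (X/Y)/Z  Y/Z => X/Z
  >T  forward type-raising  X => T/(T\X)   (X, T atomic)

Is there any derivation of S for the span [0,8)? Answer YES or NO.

YES

[0,8] S   <
  [0,1] "city" : S\PP
  [1,8] S\(S\PP)   <
    [1,7] N   <
      [1,5] PP   <
        [1,3] NP/N   <
          [1,2] "often" : S
          [2,3] "built" : (NP/N)\S
        [3,5] PP\(NP/N)   >
          [3,4] "some" : (PP\(NP/N))/NP
          [4,5] "bone" : NP
      [5,7] N\PP   <
        [5,6] "from" : NP
        [6,7] "every" : (N\PP)\NP
    [7,8] "plan" : (S\(S\PP))\N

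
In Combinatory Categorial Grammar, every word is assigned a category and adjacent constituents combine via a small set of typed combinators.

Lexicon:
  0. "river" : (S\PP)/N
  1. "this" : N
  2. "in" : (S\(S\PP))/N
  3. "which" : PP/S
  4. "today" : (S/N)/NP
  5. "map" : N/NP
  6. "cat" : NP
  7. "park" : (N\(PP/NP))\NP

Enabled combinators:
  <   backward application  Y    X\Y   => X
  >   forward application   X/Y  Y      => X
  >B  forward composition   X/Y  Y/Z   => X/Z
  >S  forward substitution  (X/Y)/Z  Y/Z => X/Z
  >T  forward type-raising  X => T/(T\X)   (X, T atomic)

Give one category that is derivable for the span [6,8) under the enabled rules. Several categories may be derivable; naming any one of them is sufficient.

N\(PP/NP)

[0,8] S   <
  [0,2] S\PP   >
    [0,1] "river" : (S\PP)/N
    [1,2] "this" : N
  [2,8] S\(S\PP)   >
    [2,3] "in" : (S\(S\PP))/N
    [3,8] N   <
      [3,6] PP/NP   >B
        [3,4] "which" : PP/S
        [4,6] S/NP   >S
          [4,5] "today" : (S/N)/NP
          [5,6] "map" : N/NP
      [6,8] N\(PP/NP)   <
        [6,7] "cat" : NP
        [7,8] "park" : (N\(PP/NP))\NP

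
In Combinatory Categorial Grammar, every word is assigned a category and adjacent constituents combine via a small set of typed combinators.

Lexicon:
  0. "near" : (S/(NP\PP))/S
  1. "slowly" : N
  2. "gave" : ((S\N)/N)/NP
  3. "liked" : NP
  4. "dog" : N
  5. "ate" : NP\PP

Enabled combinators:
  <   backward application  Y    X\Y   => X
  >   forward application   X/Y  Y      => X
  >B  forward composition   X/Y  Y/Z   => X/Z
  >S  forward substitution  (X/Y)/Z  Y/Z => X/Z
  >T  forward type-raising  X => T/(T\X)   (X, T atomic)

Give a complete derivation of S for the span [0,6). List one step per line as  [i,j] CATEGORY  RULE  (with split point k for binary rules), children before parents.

[0,6] S   >
  [0,5] S/(NP\PP)   >
    [0,1] "near" : (S/(NP\PP))/S
    [1,5] S   >
      [1,2] S/(S\N)   >T
        [1,2] "slowly" : N
      [2,5] S\N   >
        [2,4] (S\N)/N   >
          [2,3] "gave" : ((S\N)/N)/NP
          [3,4] "liked" : NP
        [4,5] "dog" : N
  [5,6] "ate" : NP\PP

[0,1] (S/(NP\PP))/S  lex  "near"
[1,2] N  lex  "slowly"
[1,2] S/(S\N)  >T
[2,3] ((S\N)/N)/NP  lex  "gave"
[3,4] NP  lex  "liked"
[2,4] (S\N)/N  >  k=3
[4,5] N  lex  "dog"
[2,5] S\N  >  k=4
[1,5] S  >  k=2
[0,5] S/(NP\PP)  >  k=1
[5,6] NP\PP  lex  "ate"
[0,6] S  >  k=5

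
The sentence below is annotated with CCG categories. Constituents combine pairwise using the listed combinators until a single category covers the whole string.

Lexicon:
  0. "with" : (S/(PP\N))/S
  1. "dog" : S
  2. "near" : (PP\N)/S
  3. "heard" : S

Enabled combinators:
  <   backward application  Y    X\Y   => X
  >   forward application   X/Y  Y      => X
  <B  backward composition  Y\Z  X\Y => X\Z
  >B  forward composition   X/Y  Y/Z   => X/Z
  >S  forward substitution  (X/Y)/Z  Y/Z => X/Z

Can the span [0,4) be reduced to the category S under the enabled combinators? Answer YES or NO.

[0,4] S   >
  [0,2] S/(PP\N)   >
    [0,1] "with" : (S/(PP\N))/S
    [1,2] "dog" : S
  [2,4] PP\N   >
    [2,3] "near" : (PP\N)/S
    [3,4] "heard" : S

YES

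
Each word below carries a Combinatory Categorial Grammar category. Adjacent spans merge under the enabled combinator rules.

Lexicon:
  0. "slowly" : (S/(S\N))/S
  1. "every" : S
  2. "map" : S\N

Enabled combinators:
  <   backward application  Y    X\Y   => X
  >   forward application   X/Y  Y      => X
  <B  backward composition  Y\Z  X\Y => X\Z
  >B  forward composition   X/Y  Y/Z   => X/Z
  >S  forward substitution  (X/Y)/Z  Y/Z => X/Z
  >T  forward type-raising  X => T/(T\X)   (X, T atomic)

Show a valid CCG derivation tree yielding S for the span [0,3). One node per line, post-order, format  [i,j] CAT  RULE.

[0,3] S   >
  [0,2] S/(S\N)   >
    [0,1] "slowly" : (S/(S\N))/S
    [1,2] "every" : S
  [2,3] "map" : S\N

[0,1] (S/(S\N))/S  lex  "slowly"
[1,2] S  lex  "every"
[0,2] S/(S\N)  >  k=1
[2,3] S\N  lex  "map"
[0,3] S  >  k=2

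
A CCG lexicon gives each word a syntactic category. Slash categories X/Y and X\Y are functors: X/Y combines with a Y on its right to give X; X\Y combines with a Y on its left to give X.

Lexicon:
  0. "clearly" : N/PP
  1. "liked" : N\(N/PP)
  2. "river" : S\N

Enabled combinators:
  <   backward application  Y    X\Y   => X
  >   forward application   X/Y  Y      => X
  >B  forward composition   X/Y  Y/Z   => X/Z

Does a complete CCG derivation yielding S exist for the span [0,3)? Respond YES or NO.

[0,3] S   <
  [0,2] N   <
    [0,1] "clearly" : N/PP
    [1,2] "liked" : N\(N/PP)
  [2,3] "river" : S\N

YES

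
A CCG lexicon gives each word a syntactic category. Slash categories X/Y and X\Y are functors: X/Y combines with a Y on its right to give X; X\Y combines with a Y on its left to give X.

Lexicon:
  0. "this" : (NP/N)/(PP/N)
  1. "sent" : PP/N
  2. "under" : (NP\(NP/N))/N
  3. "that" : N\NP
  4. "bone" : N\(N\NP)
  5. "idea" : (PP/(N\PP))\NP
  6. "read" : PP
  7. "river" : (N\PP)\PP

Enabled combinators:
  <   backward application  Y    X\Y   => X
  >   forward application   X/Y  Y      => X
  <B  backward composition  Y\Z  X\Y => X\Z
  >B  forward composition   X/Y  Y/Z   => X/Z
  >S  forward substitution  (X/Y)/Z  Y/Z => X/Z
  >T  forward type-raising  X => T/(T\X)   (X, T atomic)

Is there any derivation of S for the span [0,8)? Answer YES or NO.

(NP/N)/(PP/N) PP/N (NP\(NP/N))/N N\NP N\(N\NP) (PP/(N\PP))\NP PP (N\PP)\PP
CKY chart[0,8] = {N/(N\PP), NP/(NP\PP), PP, PP/(PP\PP), S/(S\PP)}; S ∉ chart

NO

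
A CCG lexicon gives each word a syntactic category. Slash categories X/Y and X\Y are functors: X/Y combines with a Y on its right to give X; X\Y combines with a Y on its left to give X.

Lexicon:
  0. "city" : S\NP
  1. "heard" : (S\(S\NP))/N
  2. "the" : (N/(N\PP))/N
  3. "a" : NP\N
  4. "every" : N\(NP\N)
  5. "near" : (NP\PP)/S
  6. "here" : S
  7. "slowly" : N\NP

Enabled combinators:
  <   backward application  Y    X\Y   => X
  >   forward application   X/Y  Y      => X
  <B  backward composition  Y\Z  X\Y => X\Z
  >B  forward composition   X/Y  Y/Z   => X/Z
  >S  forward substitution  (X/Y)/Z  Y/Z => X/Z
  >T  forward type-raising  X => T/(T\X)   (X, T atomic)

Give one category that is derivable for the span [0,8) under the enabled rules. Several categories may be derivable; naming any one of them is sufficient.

[0,8] S   <
  [0,1] "city" : S\NP
  [1,8] S\(S\NP)   >
    [1,2] "heard" : (S\(S\NP))/N
    [2,8] N   >
      [2,5] N/(N\PP)   >
        [2,3] "the" : (N/(N\PP))/N
        [3,5] N   <
          [3,4] "a" : NP\N
          [4,5] "every" : N\(NP\N)
      [5,8] N\PP   <B
        [5,7] NP\PP   >
          [5,6] "near" : (NP\PP)/S
          [6,7] "here" : S
        [7,8] "slowly" : N\NP

S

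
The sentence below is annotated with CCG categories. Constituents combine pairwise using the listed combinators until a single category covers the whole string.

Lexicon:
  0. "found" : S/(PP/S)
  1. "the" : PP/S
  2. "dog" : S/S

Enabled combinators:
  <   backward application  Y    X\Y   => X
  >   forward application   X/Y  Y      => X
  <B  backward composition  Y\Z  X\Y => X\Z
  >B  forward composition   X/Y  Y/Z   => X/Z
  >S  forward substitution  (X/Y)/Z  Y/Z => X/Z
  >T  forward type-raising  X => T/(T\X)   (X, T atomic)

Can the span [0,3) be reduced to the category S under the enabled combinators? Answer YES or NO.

[0,3] S   >
  [0,1] "found" : S/(PP/S)
  [1,3] PP/S   >B
    [1,2] "the" : PP/S
    [2,3] "dog" : S/S

YES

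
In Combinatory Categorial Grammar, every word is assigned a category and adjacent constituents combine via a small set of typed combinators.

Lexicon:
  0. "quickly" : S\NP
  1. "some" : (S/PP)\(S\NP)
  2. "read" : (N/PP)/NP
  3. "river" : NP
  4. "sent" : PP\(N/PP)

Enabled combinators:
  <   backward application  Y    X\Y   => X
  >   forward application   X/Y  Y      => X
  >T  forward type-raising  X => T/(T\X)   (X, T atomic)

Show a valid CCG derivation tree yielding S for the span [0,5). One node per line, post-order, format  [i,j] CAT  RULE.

[0,1] S\NP  lex  "quickly"
[1,2] (S/PP)\(S\NP)  lex  "some"
[0,2] S/PP  <  k=1
[2,3] (N/PP)/NP  lex  "read"
[3,4] NP  lex  "river"
[2,4] N/PP  >  k=3
[4,5] PP\(N/PP)  lex  "sent"
[2,5] PP  <  k=4
[0,5] S  >  k=2

[0,5] S   >
  [0,2] S/PP   <
    [0,1] "quickly" : S\NP
    [1,2] "some" : (S/PP)\(S\NP)
  [2,5] PP   <
    [2,4] N/PP   >
      [2,3] "read" : (N/PP)/NP
      [3,4] "river" : NP
    [4,5] "sent" : PP\(N/PP)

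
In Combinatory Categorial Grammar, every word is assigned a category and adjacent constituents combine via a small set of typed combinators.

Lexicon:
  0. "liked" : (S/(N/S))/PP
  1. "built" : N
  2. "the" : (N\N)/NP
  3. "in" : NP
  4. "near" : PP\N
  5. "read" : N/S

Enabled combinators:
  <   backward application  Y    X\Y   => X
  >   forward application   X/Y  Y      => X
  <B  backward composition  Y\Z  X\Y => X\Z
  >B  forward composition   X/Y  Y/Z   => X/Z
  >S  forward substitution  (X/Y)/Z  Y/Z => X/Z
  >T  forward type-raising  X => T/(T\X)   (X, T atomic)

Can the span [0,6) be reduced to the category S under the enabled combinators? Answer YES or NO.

YES

[0,6] S   >
  [0,5] S/(N/S)   >
    [0,1] "liked" : (S/(N/S))/PP
    [1,5] PP   <
      [1,2] "built" : N
      [2,5] PP\N   <B
        [2,4] N\N   >
          [2,3] "the" : (N\N)/NP
          [3,4] "in" : NP
        [4,5] "near" : PP\N
  [5,6] "read" : N/S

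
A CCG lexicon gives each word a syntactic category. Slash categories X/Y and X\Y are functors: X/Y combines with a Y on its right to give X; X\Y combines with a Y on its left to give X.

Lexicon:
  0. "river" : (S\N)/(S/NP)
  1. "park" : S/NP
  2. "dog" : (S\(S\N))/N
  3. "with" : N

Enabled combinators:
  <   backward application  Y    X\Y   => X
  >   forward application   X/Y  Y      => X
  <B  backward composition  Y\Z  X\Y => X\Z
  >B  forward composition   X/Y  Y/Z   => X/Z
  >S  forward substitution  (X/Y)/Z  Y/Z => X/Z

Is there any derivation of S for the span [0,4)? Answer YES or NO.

[0,4] S   <
  [0,2] S\N   >
    [0,1] "river" : (S\N)/(S/NP)
    [1,2] "park" : S/NP
  [2,4] S\(S\N)   >
    [2,3] "dog" : (S\(S\N))/N
    [3,4] "with" : N

YES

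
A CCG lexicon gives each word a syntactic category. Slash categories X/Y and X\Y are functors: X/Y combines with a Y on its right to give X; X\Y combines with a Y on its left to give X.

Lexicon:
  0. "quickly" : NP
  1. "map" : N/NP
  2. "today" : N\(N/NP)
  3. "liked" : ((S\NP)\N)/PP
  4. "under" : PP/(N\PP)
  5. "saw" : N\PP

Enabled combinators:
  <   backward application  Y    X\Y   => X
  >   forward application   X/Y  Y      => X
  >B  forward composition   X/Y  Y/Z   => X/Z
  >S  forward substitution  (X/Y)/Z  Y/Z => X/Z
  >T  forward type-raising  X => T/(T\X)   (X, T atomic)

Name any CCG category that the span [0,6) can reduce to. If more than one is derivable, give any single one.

S

[0,6] S   <
  [0,1] "quickly" : NP
  [1,6] S\NP   <
    [1,3] N   <
      [1,2] "map" : N/NP
      [2,3] "today" : N\(N/NP)
    [3,6] (S\NP)\N   >
      [3,4] "liked" : ((S\NP)\N)/PP
      [4,6] PP   >
        [4,5] "under" : PP/(N\PP)
        [5,6] "saw" : N\PP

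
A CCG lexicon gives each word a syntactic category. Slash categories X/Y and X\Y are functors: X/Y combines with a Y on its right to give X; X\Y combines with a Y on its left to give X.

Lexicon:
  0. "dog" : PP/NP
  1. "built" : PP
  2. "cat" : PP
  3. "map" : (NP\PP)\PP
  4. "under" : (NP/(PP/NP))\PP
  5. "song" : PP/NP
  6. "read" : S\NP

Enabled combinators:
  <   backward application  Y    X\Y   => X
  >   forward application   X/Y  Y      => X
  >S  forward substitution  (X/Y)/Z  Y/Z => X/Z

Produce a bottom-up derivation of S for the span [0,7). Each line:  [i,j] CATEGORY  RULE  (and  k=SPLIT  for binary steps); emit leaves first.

[0,1] PP/NP  lex  "dog"
[1,2] PP  lex  "built"
[2,3] PP  lex  "cat"
[3,4] (NP\PP)\PP  lex  "map"
[2,4] NP\PP  <  k=3
[1,4] NP  <  k=2
[0,4] PP  >  k=1
[4,5] (NP/(PP/NP))\PP  lex  "under"
[0,5] NP/(PP/NP)  <  k=4
[5,6] PP/NP  lex  "song"
[0,6] NP  >  k=5
[6,7] S\NP  lex  "read"
[0,7] S  <  k=6

[0,7] S   <
  [0,6] NP   >
    [0,5] NP/(PP/NP)   <
      [0,4] PP   >
        [0,1] "dog" : PP/NP
        [1,4] NP   <
          [1,2] "built" : PP
          [2,4] NP\PP   <
            [2,3] "cat" : PP
            [3,4] "map" : (NP\PP)\PP
      [4,5] "under" : (NP/(PP/NP))\PP
    [5,6] "song" : PP/NP
  [6,7] "read" : S\NP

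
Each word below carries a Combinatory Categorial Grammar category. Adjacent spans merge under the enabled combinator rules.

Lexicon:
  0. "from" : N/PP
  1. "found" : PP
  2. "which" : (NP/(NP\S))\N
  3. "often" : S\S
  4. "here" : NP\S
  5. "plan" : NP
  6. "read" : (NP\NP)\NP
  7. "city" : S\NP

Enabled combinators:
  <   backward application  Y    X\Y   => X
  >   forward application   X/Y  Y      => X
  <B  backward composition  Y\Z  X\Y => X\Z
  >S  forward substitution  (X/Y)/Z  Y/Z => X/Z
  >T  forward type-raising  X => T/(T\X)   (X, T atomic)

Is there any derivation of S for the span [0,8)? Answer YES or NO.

YES

[0,8] S   <
  [0,5] NP   >
    [0,3] NP/(NP\S)   <
      [0,2] N   >
        [0,1] "from" : N/PP
        [1,2] "found" : PP
      [2,3] "which" : (NP/(NP\S))\N
    [3,5] NP\S   <B
      [3,4] "often" : S\S
      [4,5] "here" : NP\S
  [5,8] S\NP   <B
    [5,7] NP\NP   <
      [5,6] "plan" : NP
      [6,7] "read" : (NP\NP)\NP
    [7,8] "city" : S\NP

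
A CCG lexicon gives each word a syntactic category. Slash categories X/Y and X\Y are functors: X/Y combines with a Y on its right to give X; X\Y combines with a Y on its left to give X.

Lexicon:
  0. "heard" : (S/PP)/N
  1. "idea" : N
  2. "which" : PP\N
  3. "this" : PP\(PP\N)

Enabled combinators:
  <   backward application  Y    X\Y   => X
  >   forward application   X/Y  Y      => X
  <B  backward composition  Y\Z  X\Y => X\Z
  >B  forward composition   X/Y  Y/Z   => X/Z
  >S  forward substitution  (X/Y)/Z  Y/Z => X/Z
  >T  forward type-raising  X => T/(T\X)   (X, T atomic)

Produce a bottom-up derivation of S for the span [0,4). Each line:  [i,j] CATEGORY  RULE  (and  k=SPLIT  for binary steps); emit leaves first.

[0,1] (S/PP)/N  lex  "heard"
[1,2] N  lex  "idea"
[0,2] S/PP  >  k=1
[2,3] PP\N  lex  "which"
[3,4] PP\(PP\N)  lex  "this"
[2,4] PP  <  k=3
[0,4] S  >  k=2

[0,4] S   >
  [0,2] S/PP   >
    [0,1] "heard" : (S/PP)/N
    [1,2] "idea" : N
  [2,4] PP   <
    [2,3] "which" : PP\N
    [3,4] "this" : PP\(PP\N)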